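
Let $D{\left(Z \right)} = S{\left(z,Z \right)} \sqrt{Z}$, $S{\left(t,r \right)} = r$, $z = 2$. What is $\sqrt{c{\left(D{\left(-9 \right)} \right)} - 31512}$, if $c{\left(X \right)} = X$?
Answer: $\sqrt{-31512 - 27 i} \approx 0.076 - 177.52 i$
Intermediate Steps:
$D{\left(Z \right)} = Z^{\frac{3}{2}}$ ($D{\left(Z \right)} = Z \sqrt{Z} = Z^{\frac{3}{2}}$)
$\sqrt{c{\left(D{\left(-9 \right)} \right)} - 31512} = \sqrt{\left(-9\right)^{\frac{3}{2}} - 31512} = \sqrt{- 27 i - 31512} = \sqrt{-31512 - 27 i}$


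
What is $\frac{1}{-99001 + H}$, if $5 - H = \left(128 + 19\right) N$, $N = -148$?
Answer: $- \frac{1}{77240} \approx -1.2947 \cdot 10^{-5}$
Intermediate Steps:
$H = 21761$ ($H = 5 - \left(128 + 19\right) \left(-148\right) = 5 - 147 \left(-148\right) = 5 - -21756 = 5 + 21756 = 21761$)
$\frac{1}{-99001 + H} = \frac{1}{-99001 + 21761} = \frac{1}{-77240} = - \frac{1}{77240}$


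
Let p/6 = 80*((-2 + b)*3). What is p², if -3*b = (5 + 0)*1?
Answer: 27878400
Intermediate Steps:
b = -5/3 (b = -(5 + 0)/3 = -5/3 ≈ -1.6667)
p = -5280 (p = 6*(80*((-2 - 5/3)*3)) = 6*(80*(-11/3*3)) = 6*(80*(-11)) = 6*(-880) = -5280)
p² = (-5280)² = 27878400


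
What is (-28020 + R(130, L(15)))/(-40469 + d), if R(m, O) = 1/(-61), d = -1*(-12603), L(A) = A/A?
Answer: 1709221/1699826 ≈ 1.0055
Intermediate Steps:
L(A) = 1
d = 12603
R(m, O) = -1/61
(-28020 + R(130, L(15)))/(-40469 + d) = (-28020 - 1/61)/(-40469 + 12603) = -1709221/61/(-27866) = -1709221/61*(-1/27866) = 1709221/1699826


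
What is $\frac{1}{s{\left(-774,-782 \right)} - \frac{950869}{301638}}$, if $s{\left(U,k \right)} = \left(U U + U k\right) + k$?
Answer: $\frac{301638}{363039083687} \approx 8.3087 \cdot 10^{-7}$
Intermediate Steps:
$s{\left(U,k \right)} = k + U^{2} + U k$ ($s{\left(U,k \right)} = \left(U^{2} + U k\right) + k = k + U^{2} + U k$)
$\frac{1}{s{\left(-774,-782 \right)} - \frac{950869}{301638}} = \frac{1}{\left(-782 + \left(-774\right)^{2} - -605268\right) - \frac{950869}{301638}} = \frac{1}{\left(-782 + 599076 + 605268\right) - \frac{950869}{301638}} = \frac{1}{1203562 - \frac{950869}{301638}} = \frac{1}{\frac{363039083687}{301638}} = \frac{301638}{363039083687}$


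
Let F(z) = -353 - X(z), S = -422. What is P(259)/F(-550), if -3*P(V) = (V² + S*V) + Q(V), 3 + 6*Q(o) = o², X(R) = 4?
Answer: -93112/3213 ≈ -28.980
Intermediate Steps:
Q(o) = -½ + o²/6
F(z) = -357 (F(z) = -353 - 1*4 = -353 - 4 = -357)
P(V) = ⅙ - 7*V²/18 + 422*V/3 (P(V) = -((V² - 422*V) + (-½ + V²/6))/3 = -(-½ - 422*V + 7*V²/6)/3 = ⅙ - 7*V²/18 + 422*V/3)
P(259)/F(-550) = (⅙ - 7/18*259² + (422/3)*259)/(-357) = (⅙ - 7/18*67081 + 109298/3)*(-1/357) = (⅙ - 469567/18 + 109298/3)*(-1/357) = (93112/9)*(-1/357) = -93112/3213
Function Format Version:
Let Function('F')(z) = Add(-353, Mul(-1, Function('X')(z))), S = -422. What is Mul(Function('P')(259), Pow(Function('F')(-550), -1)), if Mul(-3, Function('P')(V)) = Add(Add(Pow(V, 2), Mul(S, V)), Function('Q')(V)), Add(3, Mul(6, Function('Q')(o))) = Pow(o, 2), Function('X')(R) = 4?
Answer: Rational(-93112, 3213) ≈ -28.980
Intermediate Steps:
Function('Q')(o) = Add(Rational(-1, 2), Mul(Rational(1, 6), Pow(o, 2)))
Function('F')(z) = -357 (Function('F')(z) = Add(-353, Mul(-1, 4)) = Add(-353, -4) = -357)
Function('P')(V) = Add(Rational(1, 6), Mul(Rational(-7, 18), Pow(V, 2)), Mul(Rational(422, 3), V)) (Function('P')(V) = Mul(Rational(-1, 3), Add(Add(Pow(V, 2), Mul(-422, V)), Add(Rational(-1, 2), Mul(Rational(1, 6), Pow(V, 2))))) = Mul(Rational(-1, 3), Add(Rational(-1, 2), Mul(-422, V), Mul(Rational(7, 6), Pow(V, 2)))) = Add(Rational(1, 6), Mul(Rational(-7, 18), Pow(V, 2)), Mul(Rational(422, 3), V)))
Mul(Function('P')(259), Pow(Function('F')(-550), -1)) = Mul(Add(Rational(1, 6), Mul(Rational(-7, 18), Pow(259, 2)), Mul(Rational(422, 3), 259)), Pow(-357, -1)) = Mul(Add(Rational(1, 6), Mul(Rational(-7, 18), 67081), Rational(109298, 3)), Rational(-1, 357)) = Mul(Add(Rational(1, 6), Rational(-469567, 18), Rational(109298, 3)), Rational(-1, 357)) = Mul(Rational(93112, 9), Rational(-1, 357)) = Rational(-93112, 3213)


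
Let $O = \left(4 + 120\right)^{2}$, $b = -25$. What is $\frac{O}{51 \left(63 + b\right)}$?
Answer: $\frac{7688}{969} \approx 7.934$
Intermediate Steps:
$O = 15376$ ($O = 124^{2} = 15376$)
$\frac{O}{51 \left(63 + b\right)} = \frac{15376}{51 \left(63 - 25\right)} = \frac{15376}{51 \cdot 38} = \frac{15376}{1938} = 15376 \cdot \frac{1}{1938} = \frac{7688}{969}$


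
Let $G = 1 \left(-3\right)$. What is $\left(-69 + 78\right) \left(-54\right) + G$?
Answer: $-489$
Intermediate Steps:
$G = -3$
$\left(-69 + 78\right) \left(-54\right) + G = \left(-69 + 78\right) \left(-54\right) - 3 = 9 \left(-54\right) - 3 = -486 - 3 = -489$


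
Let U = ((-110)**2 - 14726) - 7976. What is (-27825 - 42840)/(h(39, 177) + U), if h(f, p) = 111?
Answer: 23555/3497 ≈ 6.7358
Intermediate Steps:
U = -10602 (U = (12100 - 14726) - 7976 = -2626 - 7976 = -10602)
(-27825 - 42840)/(h(39, 177) + U) = (-27825 - 42840)/(111 - 10602) = -70665/(-10491) = -70665*(-1/10491) = 23555/3497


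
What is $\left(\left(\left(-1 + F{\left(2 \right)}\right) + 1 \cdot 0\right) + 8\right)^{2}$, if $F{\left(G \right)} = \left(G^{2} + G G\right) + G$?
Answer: $289$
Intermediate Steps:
$F{\left(G \right)} = G + 2 G^{2}$ ($F{\left(G \right)} = \left(G^{2} + G^{2}\right) + G = 2 G^{2} + G = G + 2 G^{2}$)
$\left(\left(\left(-1 + F{\left(2 \right)}\right) + 1 \cdot 0\right) + 8\right)^{2} = \left(\left(\left(-1 + 2 \left(1 + 2 \cdot 2\right)\right) + 1 \cdot 0\right) + 8\right)^{2} = \left(\left(\left(-1 + 2 \left(1 + 4\right)\right) + 0\right) + 8\right)^{2} = \left(\left(\left(-1 + 2 \cdot 5\right) + 0\right) + 8\right)^{2} = \left(\left(\left(-1 + 10\right) + 0\right) + 8\right)^{2} = \left(\left(9 + 0\right) + 8\right)^{2} = \left(9 + 8\right)^{2} = 17^{2} = 289$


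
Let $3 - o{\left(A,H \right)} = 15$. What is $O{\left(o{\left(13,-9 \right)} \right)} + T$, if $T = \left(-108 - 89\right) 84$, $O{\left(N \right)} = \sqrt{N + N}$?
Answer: $-16548 + 2 i \sqrt{6} \approx -16548.0 + 4.899 i$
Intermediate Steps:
$o{\left(A,H \right)} = -12$ ($o{\left(A,H \right)} = 3 - 15 = -12$)
$O{\left(N \right)} = \sqrt{2} \sqrt{N}$ ($O{\left(N \right)} = \sqrt{2 N} = \sqrt{2} \sqrt{N}$)
$T = -16548$ ($T = \left(-197\right) 84 = -16548$)
$O{\left(o{\left(13,-9 \right)} \right)} + T = \sqrt{2} \sqrt{-12} - 16548 = \sqrt{2} \cdot 2 i \sqrt{3} - 16548 = 2 i \sqrt{6} - 16548 = -16548 + 2 i \sqrt{6}$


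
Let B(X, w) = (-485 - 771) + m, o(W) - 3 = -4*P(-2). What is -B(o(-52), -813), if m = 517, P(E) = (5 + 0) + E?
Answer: 739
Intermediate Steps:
P(E) = 5 + E
o(W) = -9 (o(W) = 3 - 4*(5 - 2) = 3 - 4*3 = 3 - 12 = -9)
B(X, w) = -739 (B(X, w) = (-485 - 771) + 517 = -1256 + 517 = -739)
-B(o(-52), -813) = -1*(-739) = 739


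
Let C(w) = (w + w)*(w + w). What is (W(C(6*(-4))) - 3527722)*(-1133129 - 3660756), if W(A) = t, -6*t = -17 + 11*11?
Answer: 50734730021930/3 ≈ 1.6912e+13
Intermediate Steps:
t = -52/3 (t = -(-17 + 11*11)/6 = -(-17 + 121)/6 = -⅙*104 = -52/3 ≈ -17.333)
C(w) = 4*w² (C(w) = (2*w)*(2*w) = 4*w²)
W(A) = -52/3
(W(C(6*(-4))) - 3527722)*(-1133129 - 3660756) = (-52/3 - 3527722)*(-1133129 - 3660756) = -10583218/3*(-4793885) = 50734730021930/3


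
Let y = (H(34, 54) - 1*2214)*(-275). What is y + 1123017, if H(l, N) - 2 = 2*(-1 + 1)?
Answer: 1731317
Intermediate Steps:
H(l, N) = 2 (H(l, N) = 2 + 2*(-1 + 1) = 2 + 2*0 = 2 + 0 = 2)
y = 608300 (y = (2 - 1*2214)*(-275) = (2 - 2214)*(-275) = -2212*(-275) = 608300)
y + 1123017 = 608300 + 1123017 = 1731317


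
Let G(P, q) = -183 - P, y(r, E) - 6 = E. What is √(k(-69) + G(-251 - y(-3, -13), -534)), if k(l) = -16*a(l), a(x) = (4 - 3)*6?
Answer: I*√35 ≈ 5.9161*I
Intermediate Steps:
y(r, E) = 6 + E
a(x) = 6 (a(x) = 1*6 = 6)
k(l) = -96 (k(l) = -16*6 = -96)
√(k(-69) + G(-251 - y(-3, -13), -534)) = √(-96 + (-183 - (-251 - (6 - 13)))) = √(-96 + (-183 - (-251 - 1*(-7)))) = √(-96 + (-183 - (-251 + 7))) = √(-96 + (-183 - 1*(-244))) = √(-96 + (-183 + 244)) = √(-96 + 61) = √(-35) = I*√35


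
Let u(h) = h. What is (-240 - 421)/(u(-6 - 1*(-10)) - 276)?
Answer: 661/272 ≈ 2.4301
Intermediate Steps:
(-240 - 421)/(u(-6 - 1*(-10)) - 276) = (-240 - 421)/((-6 - 1*(-10)) - 276) = -661/((-6 + 10) - 276) = -661/(4 - 276) = -661/(-272) = -661*(-1/272) = 661/272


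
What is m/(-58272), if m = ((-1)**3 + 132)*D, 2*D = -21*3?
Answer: 2751/38848 ≈ 0.070814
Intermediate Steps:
D = -63/2 (D = (-21*3)/2 = (1/2)*(-63) = -63/2 ≈ -31.500)
m = -8253/2 (m = ((-1)**3 + 132)*(-63/2) = (-1 + 132)*(-63/2) = 131*(-63/2) = -8253/2 ≈ -4126.5)
m/(-58272) = -8253/2/(-58272) = -8253/2*(-1/58272) = 2751/38848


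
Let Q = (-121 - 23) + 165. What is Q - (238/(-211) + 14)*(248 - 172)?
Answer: -201985/211 ≈ -957.27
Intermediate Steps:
Q = 21 (Q = -144 + 165 = 21)
Q - (238/(-211) + 14)*(248 - 172) = 21 - (238/(-211) + 14)*(248 - 172) = 21 - (238*(-1/211) + 14)*76 = 21 - (-238/211 + 14)*76 = 21 - 2716*76/211 = 21 - 1*206416/211 = 21 - 206416/211 = -201985/211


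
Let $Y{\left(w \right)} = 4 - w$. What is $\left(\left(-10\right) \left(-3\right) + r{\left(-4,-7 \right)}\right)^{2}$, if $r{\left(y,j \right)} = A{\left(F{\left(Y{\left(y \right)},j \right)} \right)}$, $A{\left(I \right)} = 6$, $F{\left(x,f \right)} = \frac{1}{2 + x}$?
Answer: $1296$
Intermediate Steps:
$r{\left(y,j \right)} = 6$
$\left(\left(-10\right) \left(-3\right) + r{\left(-4,-7 \right)}\right)^{2} = \left(\left(-10\right) \left(-3\right) + 6\right)^{2} = \left(30 + 6\right)^{2} = 36^{2} = 1296$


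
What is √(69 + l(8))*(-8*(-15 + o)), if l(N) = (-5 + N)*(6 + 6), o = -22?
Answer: 296*√105 ≈ 3033.1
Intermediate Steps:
l(N) = -60 + 12*N (l(N) = (-5 + N)*12 = -60 + 12*N)
√(69 + l(8))*(-8*(-15 + o)) = √(69 + (-60 + 12*8))*(-8*(-15 - 22)) = √(69 + (-60 + 96))*(-8*(-37)) = √(69 + 36)*296 = √105*296 = 296*√105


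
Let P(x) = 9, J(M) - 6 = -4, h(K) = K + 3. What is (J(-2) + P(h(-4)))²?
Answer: 121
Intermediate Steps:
h(K) = 3 + K
J(M) = 2 (J(M) = 6 - 4 = 2)
(J(-2) + P(h(-4)))² = (2 + 9)² = 11² = 121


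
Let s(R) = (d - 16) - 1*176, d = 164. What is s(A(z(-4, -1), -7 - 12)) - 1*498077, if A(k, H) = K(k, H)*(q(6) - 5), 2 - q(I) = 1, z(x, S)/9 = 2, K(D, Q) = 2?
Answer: -498105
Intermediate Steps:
z(x, S) = 18 (z(x, S) = 9*2 = 18)
q(I) = 1 (q(I) = 2 - 1*1 = 2 - 1 = 1)
A(k, H) = -8 (A(k, H) = 2*(1 - 5) = 2*(-4) = -8)
s(R) = -28 (s(R) = (164 - 16) - 1*176 = 148 - 176 = -28)
s(A(z(-4, -1), -7 - 12)) - 1*498077 = -28 - 1*498077 = -28 - 498077 = -498105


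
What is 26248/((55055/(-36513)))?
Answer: -958393224/55055 ≈ -17408.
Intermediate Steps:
26248/((55055/(-36513))) = 26248/((55055*(-1/36513))) = 26248/(-55055/36513) = 26248*(-36513/55055) = -958393224/55055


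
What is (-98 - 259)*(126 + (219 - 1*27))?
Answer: -113526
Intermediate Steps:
(-98 - 259)*(126 + (219 - 1*27)) = -357*(126 + (219 - 27)) = -357*(126 + 192) = -357*318 = -113526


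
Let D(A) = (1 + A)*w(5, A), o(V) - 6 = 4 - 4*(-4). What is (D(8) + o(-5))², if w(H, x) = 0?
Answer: 676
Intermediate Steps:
o(V) = 26 (o(V) = 6 + (4 - 4*(-4)) = 6 + (4 + 16) = 6 + 20 = 26)
D(A) = 0 (D(A) = (1 + A)*0 = 0)
(D(8) + o(-5))² = (0 + 26)² = 26² = 676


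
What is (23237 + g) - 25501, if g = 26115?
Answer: 23851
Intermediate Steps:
(23237 + g) - 25501 = (23237 + 26115) - 25501 = 49352 - 25501 = 23851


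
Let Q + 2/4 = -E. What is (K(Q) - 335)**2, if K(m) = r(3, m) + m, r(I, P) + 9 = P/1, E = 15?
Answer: 140625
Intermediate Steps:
r(I, P) = -9 + P (r(I, P) = -9 + P/1 = -9 + P*1 = -9 + P)
Q = -31/2 (Q = -1/2 - 1*15 = -1/2 - 15 = -31/2 ≈ -15.500)
K(m) = -9 + 2*m (K(m) = (-9 + m) + m = -9 + 2*m)
(K(Q) - 335)**2 = ((-9 + 2*(-31/2)) - 335)**2 = ((-9 - 31) - 335)**2 = (-40 - 335)**2 = (-375)**2 = 140625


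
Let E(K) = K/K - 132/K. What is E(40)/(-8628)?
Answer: 23/86280 ≈ 0.00026657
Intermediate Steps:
E(K) = 1 - 132/K
E(40)/(-8628) = ((-132 + 40)/40)/(-8628) = ((1/40)*(-92))*(-1/8628) = -23/10*(-1/8628) = 23/86280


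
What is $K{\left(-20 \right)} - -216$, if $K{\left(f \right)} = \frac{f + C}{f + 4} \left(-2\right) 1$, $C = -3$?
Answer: $\frac{1705}{8} \approx 213.13$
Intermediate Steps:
$K{\left(f \right)} = - \frac{2 \left(-3 + f\right)}{4 + f}$ ($K{\left(f \right)} = \frac{f - 3}{f + 4} \left(-2\right) 1 = \frac{-3 + f}{4 + f} \left(-2\right) 1 = - \frac{2 \left(-3 + f\right)}{4 + f} 1 = - \frac{2 \left(-3 + f\right)}{4 + f}$)
$K{\left(-20 \right)} - -216 = \frac{2 \left(3 - -20\right)}{4 - 20} - -216 = \frac{2 \left(3 + 20\right)}{-16} + 216 = 2 \left(- \frac{1}{16}\right) 23 + 216 = - \frac{23}{8} + 216 = \frac{1705}{8}$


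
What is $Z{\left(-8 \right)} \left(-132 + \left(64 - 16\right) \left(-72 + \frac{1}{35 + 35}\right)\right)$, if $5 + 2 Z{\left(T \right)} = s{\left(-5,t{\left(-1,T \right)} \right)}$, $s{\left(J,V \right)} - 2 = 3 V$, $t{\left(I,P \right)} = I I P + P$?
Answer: $\frac{3201678}{35} \approx 91477.0$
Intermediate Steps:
$t{\left(I,P \right)} = P + P I^{2}$ ($t{\left(I,P \right)} = I^{2} P + P = P I^{2} + P = P + P I^{2}$)
$s{\left(J,V \right)} = 2 + 3 V$
$Z{\left(T \right)} = - \frac{3}{2} + 3 T$ ($Z{\left(T \right)} = - \frac{5}{2} + \frac{2 + 3 T \left(1 + \left(-1\right)^{2}\right)}{2} = - \frac{5}{2} + \frac{2 + 3 T \left(1 + 1\right)}{2} = - \frac{5}{2} + \frac{2 + 3 T 2}{2} = - \frac{5}{2} + \frac{2 + 3 \cdot 2 T}{2} = - \frac{5}{2} + \frac{2 + 6 T}{2} = - \frac{5}{2} + \left(1 + 3 T\right) = - \frac{3}{2} + 3 T$)
$Z{\left(-8 \right)} \left(-132 + \left(64 - 16\right) \left(-72 + \frac{1}{35 + 35}\right)\right) = \left(- \frac{3}{2} + 3 \left(-8\right)\right) \left(-132 + \left(64 - 16\right) \left(-72 + \frac{1}{35 + 35}\right)\right) = \left(- \frac{3}{2} - 24\right) \left(-132 + 48 \left(-72 + \frac{1}{70}\right)\right) = - \frac{51 \left(-132 + 48 \left(-72 + \frac{1}{70}\right)\right)}{2} = - \frac{51 \left(-132 + 48 \left(- \frac{5039}{70}\right)\right)}{2} = - \frac{51 \left(-132 - \frac{120936}{35}\right)}{2} = \left(- \frac{51}{2}\right) \left(- \frac{125556}{35}\right) = \frac{3201678}{35}$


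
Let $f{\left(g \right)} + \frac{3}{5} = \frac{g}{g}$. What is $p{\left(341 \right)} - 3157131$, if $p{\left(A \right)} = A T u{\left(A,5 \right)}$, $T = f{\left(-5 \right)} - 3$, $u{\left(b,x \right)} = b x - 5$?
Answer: $-4664351$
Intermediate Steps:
$f{\left(g \right)} = \frac{2}{5}$ ($f{\left(g \right)} = - \frac{3}{5} + \frac{g}{g} = - \frac{3}{5} + 1 = \frac{2}{5}$)
$u{\left(b,x \right)} = -5 + b x$
$T = - \frac{13}{5}$ ($T = \frac{2}{5} - 3 = - \frac{13}{5} \approx -2.6$)
$p{\left(A \right)} = - \frac{13 A \left(-5 + 5 A\right)}{5}$ ($p{\left(A \right)} = A \left(- \frac{13}{5}\right) \left(-5 + A 5\right) = - \frac{13 A}{5} \left(-5 + 5 A\right) = - \frac{13 A \left(-5 + 5 A\right)}{5}$)
$p{\left(341 \right)} - 3157131 = 13 \cdot 341 \left(1 - 341\right) - 3157131 = 13 \cdot 341 \left(-340\right) - 3157131 = -1507220 - 3157131 = -4664351$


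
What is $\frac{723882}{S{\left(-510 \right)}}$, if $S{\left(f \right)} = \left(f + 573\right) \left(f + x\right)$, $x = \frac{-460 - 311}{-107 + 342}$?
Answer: $- \frac{56704090}{2533041} \approx -22.386$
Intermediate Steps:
$x = - \frac{771}{235} \approx -3.2808$
$S{\left(f \right)} = \left(573 + f\right) \left(- \frac{771}{235} + f\right)$ ($S{\left(f \right)} = \left(f + 573\right) \left(f - \frac{771}{235}\right) = \left(573 + f\right) \left(- \frac{771}{235} + f\right)$)
$\frac{723882}{S{\left(-510 \right)}} = \frac{723882}{- \frac{441783}{235} + \left(-510\right)^{2} + \frac{133884}{235} \left(-510\right)} = \frac{723882}{- \frac{441783}{235} + 260100 - \frac{13656168}{47}} = \frac{723882}{- \frac{7599123}{235}} = 723882 \left(- \frac{235}{7599123}\right) = - \frac{56704090}{2533041}$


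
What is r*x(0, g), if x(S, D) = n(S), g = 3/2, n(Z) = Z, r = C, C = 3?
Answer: 0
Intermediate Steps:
r = 3
g = 3/2 (g = 3*(1/2) = 3/2 ≈ 1.5000)
x(S, D) = S
r*x(0, g) = 3*0 = 0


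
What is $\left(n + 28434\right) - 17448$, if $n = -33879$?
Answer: $-22893$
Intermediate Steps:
$\left(n + 28434\right) - 17448 = \left(-33879 + 28434\right) - 17448 = -5445 - 17448 = -22893$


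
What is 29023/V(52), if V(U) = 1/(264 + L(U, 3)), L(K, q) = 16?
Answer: 8126440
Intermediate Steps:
V(U) = 1/280 (V(U) = 1/(264 + 16) = 1/280)
29023/V(52) = 29023/(1/280) = 29023*280 = 8126440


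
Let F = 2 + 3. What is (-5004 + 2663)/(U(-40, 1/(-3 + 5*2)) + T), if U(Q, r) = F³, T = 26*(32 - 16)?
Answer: -2341/541 ≈ -4.3272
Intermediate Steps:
T = 416 (T = 26*16 = 416)
F = 5
U(Q, r) = 125 (U(Q, r) = 5³ = 125)
(-5004 + 2663)/(U(-40, 1/(-3 + 5*2)) + T) = (-5004 + 2663)/(125 + 416) = -2341/541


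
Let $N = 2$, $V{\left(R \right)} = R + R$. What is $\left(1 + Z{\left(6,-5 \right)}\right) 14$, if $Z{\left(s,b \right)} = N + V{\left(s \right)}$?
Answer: $210$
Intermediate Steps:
$V{\left(R \right)} = 2 R$
$Z{\left(s,b \right)} = 2 + 2 s$
$\left(1 + Z{\left(6,-5 \right)}\right) 14 = \left(1 + \left(2 + 2 \cdot 6\right)\right) 14 = \left(1 + \left(2 + 12\right)\right) 14 = \left(1 + 14\right) 14 = 15 \cdot 14 = 210$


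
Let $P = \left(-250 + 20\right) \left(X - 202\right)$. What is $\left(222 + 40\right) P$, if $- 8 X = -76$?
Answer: $11600050$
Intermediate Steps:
$X = \frac{19}{2}$ ($X = \left(- \frac{1}{8}\right) \left(-76\right) = \frac{19}{2} \approx 9.5$)
$P = 44275$ ($P = \left(-250 + 20\right) \left(\frac{19}{2} - 202\right) = \left(-230\right) \left(- \frac{385}{2}\right) = 44275$)
$\left(222 + 40\right) P = \left(222 + 40\right) 44275 = 262 \cdot 44275 = 11600050$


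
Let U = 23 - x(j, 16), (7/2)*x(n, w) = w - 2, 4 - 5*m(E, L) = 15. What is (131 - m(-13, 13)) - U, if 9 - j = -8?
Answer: 571/5 ≈ 114.20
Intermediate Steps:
j = 17 (j = 9 - 1*(-8) = 9 + 8 = 17)
m(E, L) = -11/5 (m(E, L) = 4/5 - 1/5*15 = 4/5 - 3 = -11/5)
x(n, w) = -4/7 + 2*w/7 (x(n, w) = 2*(w - 2)/7 = 2*(-2 + w)/7 = -4/7 + 2*w/7)
U = 19 (U = 23 - (-4/7 + (2/7)*16) = 23 - (-4/7 + 32/7) = 23 - 1*4 = 23 - 4 = 19)
(131 - m(-13, 13)) - U = (131 - 1*(-11/5)) - 1*19 = (131 + 11/5) - 19 = 666/5 - 19 = 571/5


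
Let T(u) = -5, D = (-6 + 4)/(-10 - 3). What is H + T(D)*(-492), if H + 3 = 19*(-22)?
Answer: 2039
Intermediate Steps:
D = 2/13 (D = -2/(-13) = -2*(-1/13) = 2/13 ≈ 0.15385)
H = -421 (H = -3 + 19*(-22) = -3 - 418 = -421)
H + T(D)*(-492) = -421 - 5*(-492) = -421 + 2460 = 2039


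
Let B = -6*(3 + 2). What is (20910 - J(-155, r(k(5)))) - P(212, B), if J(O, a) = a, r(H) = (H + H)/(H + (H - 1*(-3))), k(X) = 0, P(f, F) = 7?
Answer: 20903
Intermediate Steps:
B = -30 (B = -6*5 = -30)
r(H) = 2*H/(3 + 2*H) (r(H) = (2*H)/(H + (H + 3)) = (2*H)/(H + (3 + H)) = (2*H)/(3 + 2*H) = 2*H/(3 + 2*H))
(20910 - J(-155, r(k(5)))) - P(212, B) = (20910 - 2*0/(3 + 2*0)) - 1*7 = (20910 - 2*0/(3 + 0)) - 7 = (20910 - 2*0/3) - 7 = (20910 - 1*0) - 7 = (20910 + 0) - 7 = 20910 - 7 = 20903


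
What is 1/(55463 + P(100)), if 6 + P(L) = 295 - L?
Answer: 1/55652 ≈ 1.7969e-5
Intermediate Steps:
P(L) = 289 - L (P(L) = -6 + (295 - L) = 289 - L)
1/(55463 + P(100)) = 1/(55463 + (289 - 1*100)) = 1/(55463 + (289 - 100)) = 1/(55463 + 189) = 1/55652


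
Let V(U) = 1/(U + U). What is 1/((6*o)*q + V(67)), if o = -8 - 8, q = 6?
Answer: -134/77183 ≈ -0.0017361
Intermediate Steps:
o = -16
V(U) = 1/(2*U)
1/((6*o)*q + V(67)) = 1/((6*(-16))*6 + (1/2)/67) = 1/(-96*6 + (1/2)*(1/67)) = 1/(-576 + 1/134) = 1/(-77183/134) = -134/77183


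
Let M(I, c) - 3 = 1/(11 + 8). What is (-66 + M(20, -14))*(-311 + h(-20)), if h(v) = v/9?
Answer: 3371524/171 ≈ 19717.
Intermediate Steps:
h(v) = v/9 (h(v) = v*(⅑) = v/9)
M(I, c) = 58/19 (M(I, c) = 3 + 1/(11 + 8) = 3 + 1/19 = 58/19)
(-66 + M(20, -14))*(-311 + h(-20)) = (-66 + 58/19)*(-311 + (⅑)*(-20)) = -1196*(-311 - 20/9)/19 = -1196/19*(-2819/9) = 3371524/171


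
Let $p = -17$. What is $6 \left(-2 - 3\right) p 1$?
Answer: $510$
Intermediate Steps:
$6 \left(-2 - 3\right) p 1 = 6 \left(-2 - 3\right) \left(-17\right) 1 = 6 \left(-5\right) \left(-17\right) 1 = \left(-30\right) \left(-17\right) 1 = 510 \cdot 1 = 510$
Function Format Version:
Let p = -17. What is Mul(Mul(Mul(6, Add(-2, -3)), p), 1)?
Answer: 510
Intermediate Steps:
Mul(Mul(Mul(6, Add(-2, -3)), p), 1) = Mul(Mul(Mul(6, Add(-2, -3)), -17), 1) = Mul(Mul(Mul(6, -5), -17), 1) = Mul(Mul(-30, -17), 1) = Mul(510, 1) = 510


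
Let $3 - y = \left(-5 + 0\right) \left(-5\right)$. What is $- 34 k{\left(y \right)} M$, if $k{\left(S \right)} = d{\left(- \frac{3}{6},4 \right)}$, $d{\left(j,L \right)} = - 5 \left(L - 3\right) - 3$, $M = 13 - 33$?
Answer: $-5440$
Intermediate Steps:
$M = -20$ ($M = 13 - 33 = -20$)
$y = -22$ ($y = 3 - \left(-5 + 0\right) \left(-5\right) = 3 - \left(-5\right) \left(-5\right) = 3 - 25 = -22$)
$d{\left(j,L \right)} = 12 - 5 L$ ($d{\left(j,L \right)} = - 5 \left(L - 3\right) - 3 = - 5 \left(-3 + L\right) - 3 = - (-15 + 5 L) - 3 = \left(15 - 5 L\right) - 3 = 12 - 5 L$)
$k{\left(S \right)} = -8$ ($k{\left(S \right)} = 12 - 20 = -8$)
$- 34 k{\left(y \right)} M = \left(-34\right) \left(-8\right) \left(-20\right) = 272 \left(-20\right) = -5440$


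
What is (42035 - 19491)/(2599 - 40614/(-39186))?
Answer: 10516776/1212917 ≈ 8.6707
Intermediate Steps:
(42035 - 19491)/(2599 - 40614/(-39186)) = 22544/(2599 - 40614*(-1/39186)) = 22544/(2599 + 967/933) = 22544/(2425834/933) = 22544*(933/2425834) = 10516776/1212917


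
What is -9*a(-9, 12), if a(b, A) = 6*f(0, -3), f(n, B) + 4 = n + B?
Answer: 378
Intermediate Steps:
f(n, B) = -4 + B + n (f(n, B) = -4 + (n + B) = -4 + (B + n) = -4 + B + n)
a(b, A) = -42 (a(b, A) = 6*(-4 - 3 + 0) = 6*(-7) = -42)
-9*a(-9, 12) = -9*(-42) = 378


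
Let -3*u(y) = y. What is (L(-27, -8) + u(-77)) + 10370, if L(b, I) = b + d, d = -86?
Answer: 30848/3 ≈ 10283.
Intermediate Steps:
u(y) = -y/3
L(b, I) = -86 + b (L(b, I) = b - 86 = -86 + b)
(L(-27, -8) + u(-77)) + 10370 = ((-86 - 27) - ⅓*(-77)) + 10370 = (-113 + 77/3) + 10370 = -262/3 + 10370 = 30848/3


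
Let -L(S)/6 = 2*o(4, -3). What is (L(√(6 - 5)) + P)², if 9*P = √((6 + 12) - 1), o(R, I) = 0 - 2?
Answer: (216 + √17)²/81 ≈ 598.20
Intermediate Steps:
o(R, I) = -2
P = √17/9 (P = √((6 + 12) - 1)/9 = √(18 - 1)/9 = √17/9 ≈ 0.45812)
L(S) = 24 (L(S) = -12*(-2) = -6*(-4) = 24)
(L(√(6 - 5)) + P)² = (24 + √17/9)²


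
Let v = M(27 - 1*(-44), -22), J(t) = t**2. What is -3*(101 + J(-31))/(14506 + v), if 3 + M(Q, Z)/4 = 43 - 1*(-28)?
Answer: -177/821 ≈ -0.21559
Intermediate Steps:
M(Q, Z) = 272 (M(Q, Z) = -12 + 4*(43 - 1*(-28)) = -12 + 4*(43 + 28) = -12 + 4*71 = -12 + 284 = 272)
v = 272
-3*(101 + J(-31))/(14506 + v) = -3*(101 + (-31)**2)/(14506 + 272) = -3*(101 + 961)/14778 = -3186/14778 = -3*59/821 = -177/821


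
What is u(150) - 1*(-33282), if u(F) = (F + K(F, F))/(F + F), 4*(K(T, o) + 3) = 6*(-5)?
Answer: 6656493/200 ≈ 33282.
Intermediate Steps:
K(T, o) = -21/2 (K(T, o) = -3 + (6*(-5))/4 = -3 + (¼)*(-30) = -3 - 15/2 = -21/2)
u(F) = (-21/2 + F)/(2*F) (u(F) = (F - 21/2)/(F + F) = (-21/2 + F)/((2*F)) = (-21/2 + F)*(1/(2*F)) = (-21/2 + F)/(2*F))
u(150) - 1*(-33282) = (¼)*(-21 + 2*150)/150 - 1*(-33282) = (¼)*(1/150)*(-21 + 300) + 33282 = (¼)*(1/150)*279 + 33282 = 93/200 + 33282 = 6656493/200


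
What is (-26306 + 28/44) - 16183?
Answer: -467372/11 ≈ -42488.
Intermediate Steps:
(-26306 + 28/44) - 16183 = (-26306 + 28*(1/44)) - 16183 = (-26306 + 7/11) - 16183 = -289359/11 - 16183 = -467372/11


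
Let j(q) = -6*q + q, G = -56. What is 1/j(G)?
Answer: 1/280 ≈ 0.0035714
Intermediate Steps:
j(q) = -5*q
1/j(G) = 1/(-5*(-56)) = 1/280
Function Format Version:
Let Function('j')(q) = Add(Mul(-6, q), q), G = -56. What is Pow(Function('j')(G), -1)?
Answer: Rational(1, 280) ≈ 0.0035714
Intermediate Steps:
Function('j')(q) = Mul(-5, q)
Pow(Function('j')(G), -1) = Pow(Mul(-5, -56), -1) = Pow(280, -1) = Rational(1, 280)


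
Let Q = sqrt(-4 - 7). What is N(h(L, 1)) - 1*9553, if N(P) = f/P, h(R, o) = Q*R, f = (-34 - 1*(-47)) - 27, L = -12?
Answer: -9553 - 7*I*sqrt(11)/66 ≈ -9553.0 - 0.35176*I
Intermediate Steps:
Q = I*sqrt(11) (Q = sqrt(-11) = I*sqrt(11) ≈ 3.3166*I)
f = -14 (f = (-34 + 47) - 27 = 13 - 27 = -14)
h(R, o) = I*R*sqrt(11) (h(R, o) = (I*sqrt(11))*R = I*R*sqrt(11))
N(P) = -14/P
N(h(L, 1)) - 1*9553 = -14*I*sqrt(11)/132 - 1*9553 = -14*I*sqrt(11)/132 - 9553 = -7*I*sqrt(11)/66 - 9553 = -9553 - 7*I*sqrt(11)/66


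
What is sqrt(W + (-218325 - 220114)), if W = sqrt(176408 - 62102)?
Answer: sqrt(-438439 + sqrt(114306)) ≈ 661.89*I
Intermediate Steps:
W = sqrt(114306) ≈ 338.09
sqrt(W + (-218325 - 220114)) = sqrt(sqrt(114306) + (-218325 - 220114)) = sqrt(sqrt(114306) - 438439) = sqrt(-438439 + sqrt(114306))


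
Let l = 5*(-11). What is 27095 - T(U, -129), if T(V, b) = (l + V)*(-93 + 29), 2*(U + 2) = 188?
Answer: 29463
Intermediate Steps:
U = 92 (U = -2 + (½)*188 = -2 + 94 = 92)
l = -55
T(V, b) = 3520 - 64*V (T(V, b) = (-55 + V)*(-93 + 29) = (-55 + V)*(-64) = 3520 - 64*V)
27095 - T(U, -129) = 27095 - (3520 - 64*92) = 27095 - (3520 - 5888) = 27095 - 1*(-2368) = 27095 + 2368 = 29463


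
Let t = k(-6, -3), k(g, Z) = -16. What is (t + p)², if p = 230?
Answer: 45796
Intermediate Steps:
t = -16
(t + p)² = (-16 + 230)² = 214² = 45796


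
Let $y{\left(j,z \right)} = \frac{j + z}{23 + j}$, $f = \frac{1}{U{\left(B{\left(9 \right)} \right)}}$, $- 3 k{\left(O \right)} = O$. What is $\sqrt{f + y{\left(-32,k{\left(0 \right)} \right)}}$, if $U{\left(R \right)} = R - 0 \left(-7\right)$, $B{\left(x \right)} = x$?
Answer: $\frac{\sqrt{33}}{3} \approx 1.9149$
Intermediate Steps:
$k{\left(O \right)} = - \frac{O}{3}$
$U{\left(R \right)} = R$ ($U{\left(R \right)} = R - 0 = R + 0 = R$)
$f = \frac{1}{9} \approx 0.11111$
$y{\left(j,z \right)} = \frac{j + z}{23 + j}$
$\sqrt{f + y{\left(-32,k{\left(0 \right)} \right)}} = \sqrt{\frac{1}{9} + \frac{-32 - 0}{23 - 32}} = \sqrt{\frac{1}{9} + \frac{-32 + 0}{-9}} = \sqrt{\frac{1}{9} - - \frac{32}{9}} = \sqrt{\frac{1}{9} + \frac{32}{9}} = \sqrt{\frac{11}{3}} = \frac{\sqrt{33}}{3}$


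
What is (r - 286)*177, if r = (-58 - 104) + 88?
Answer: -63720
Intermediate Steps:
r = -74 (r = -162 + 88 = -74)
(r - 286)*177 = (-74 - 286)*177 = -360*177 = -63720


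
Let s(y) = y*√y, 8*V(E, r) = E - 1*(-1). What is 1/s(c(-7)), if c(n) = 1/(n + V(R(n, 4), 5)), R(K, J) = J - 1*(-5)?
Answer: 23*I*√23/8 ≈ 13.788*I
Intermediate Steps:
R(K, J) = 5 + J (R(K, J) = J + 5 = 5 + J)
V(E, r) = ⅛ + E/8 (V(E, r) = (E - 1*(-1))/8 = (E + 1)/8 = (1 + E)/8 = ⅛ + E/8)
c(n) = 1/(5/4 + n) (c(n) = 1/(n + (⅛ + (5 + 4)/8)) = 1/(n + (⅛ + (⅛)*9)) = 1/(n + (⅛ + 9/8)) = 1/(n + 5/4) = 1/(5/4 + n))
s(y) = y^(3/2)
1/s(c(-7)) = 1/((4/(5 + 4*(-7)))^(3/2)) = 1/((4/(5 - 28))^(3/2)) = 1/((4/(-23))^(3/2)) = 1/((4*(-1/23))^(3/2)) = 1/((-4/23)^(3/2)) = 1/(-8*I*√23/529) = 23*I*√23/8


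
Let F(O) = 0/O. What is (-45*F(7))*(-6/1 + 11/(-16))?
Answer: 0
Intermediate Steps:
F(O) = 0
(-45*F(7))*(-6/1 + 11/(-16)) = (-45*0)*(-6/1 + 11/(-16)) = 0*(-6*1 + 11*(-1/16)) = 0*(-6 - 11/16) = 0*(-107/16) = 0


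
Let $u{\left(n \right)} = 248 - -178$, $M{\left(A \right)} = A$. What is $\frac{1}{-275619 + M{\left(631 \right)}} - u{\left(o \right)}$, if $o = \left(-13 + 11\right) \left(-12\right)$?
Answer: $- \frac{117144889}{274988} \approx -426.0$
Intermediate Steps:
$o = 24$ ($o = \left(-2\right) \left(-12\right) = 24$)
$u{\left(n \right)} = 426$ ($u{\left(n \right)} = 248 + 178 = 426$)
$\frac{1}{-275619 + M{\left(631 \right)}} - u{\left(o \right)} = \frac{1}{-275619 + 631} - 426 = \frac{1}{-274988} - 426 = - \frac{1}{274988} - 426 = - \frac{117144889}{274988}$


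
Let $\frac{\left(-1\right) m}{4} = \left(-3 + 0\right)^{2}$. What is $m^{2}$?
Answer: $1296$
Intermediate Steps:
$m = -36$ ($m = - 4 \left(-3 + 0\right)^{2} = - 4 \left(-3\right)^{2} = \left(-4\right) 9 = -36$)
$m^{2} = \left(-36\right)^{2} = 1296$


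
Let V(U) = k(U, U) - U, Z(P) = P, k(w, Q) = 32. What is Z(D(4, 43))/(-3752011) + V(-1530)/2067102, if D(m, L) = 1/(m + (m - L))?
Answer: 102562254236/135726315237135 ≈ 0.00075565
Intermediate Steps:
D(m, L) = 1/(-L + 2*m)
V(U) = 32 - U
Z(D(4, 43))/(-3752011) + V(-1530)/2067102 = 1/((-1*43 + 2*4)*(-3752011)) + (32 - 1*(-1530))/2067102 = -1/3752011/(-43 + 8) + (32 + 1530)*(1/2067102) = -1/3752011/(-35) + 1562*(1/2067102) = -1/35*(-1/3752011) + 781/1033551 = 1/131320385 + 781/1033551 = 102562254236/135726315237135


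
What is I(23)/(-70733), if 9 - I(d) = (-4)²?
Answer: 7/70733 ≈ 9.8964e-5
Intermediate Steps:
I(d) = -7 (I(d) = 9 - 1*(-4)² = 9 - 1*16 = 9 - 16 = -7)
I(23)/(-70733) = -7/(-70733) = -7*(-1/70733) = 7/70733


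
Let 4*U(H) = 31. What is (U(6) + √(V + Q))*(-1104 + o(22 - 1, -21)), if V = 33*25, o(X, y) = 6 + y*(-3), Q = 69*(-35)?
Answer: -32085/4 - 1035*I*√1590 ≈ -8021.3 - 41270.0*I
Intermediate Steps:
Q = -2415
U(H) = 31/4 (U(H) = (¼)*31 = 31/4)
o(X, y) = 6 - 3*y
V = 825
(U(6) + √(V + Q))*(-1104 + o(22 - 1, -21)) = (31/4 + √(825 - 2415))*(-1104 + (6 - 3*(-21))) = (31/4 + √(-1590))*(-1104 + (6 + 63)) = (31/4 + I*√1590)*(-1104 + 69) = (31/4 + I*√1590)*(-1035) = -32085/4 - 1035*I*√1590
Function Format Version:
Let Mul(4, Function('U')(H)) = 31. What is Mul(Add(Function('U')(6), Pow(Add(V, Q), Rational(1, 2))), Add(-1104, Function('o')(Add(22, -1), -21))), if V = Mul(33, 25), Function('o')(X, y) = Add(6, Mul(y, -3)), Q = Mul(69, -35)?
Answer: Add(Rational(-32085, 4), Mul(-1035, I, Pow(1590, Rational(1, 2)))) ≈ Add(-8021.3, Mul(-41270., I))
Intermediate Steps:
Q = -2415
Function('U')(H) = Rational(31, 4) (Function('U')(H) = Mul(Rational(1, 4), 31) = Rational(31, 4))
Function('o')(X, y) = Add(6, Mul(-3, y))
V = 825
Mul(Add(Function('U')(6), Pow(Add(V, Q), Rational(1, 2))), Add(-1104, Function('o')(Add(22, -1), -21))) = Mul(Add(Rational(31, 4), Pow(Add(825, -2415), Rational(1, 2))), Add(-1104, Add(6, Mul(-3, -21)))) = Mul(Add(Rational(31, 4), Pow(-1590, Rational(1, 2))), Add(-1104, Add(6, 63))) = Mul(Add(Rational(31, 4), Mul(I, Pow(1590, Rational(1, 2)))), Add(-1104, 69)) = Mul(Add(Rational(31, 4), Mul(I, Pow(1590, Rational(1, 2)))), -1035) = Add(Rational(-32085, 4), Mul(-1035, I, Pow(1590, Rational(1, 2))))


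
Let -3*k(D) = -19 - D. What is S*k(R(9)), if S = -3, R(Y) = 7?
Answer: -26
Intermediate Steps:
k(D) = 19/3 + D/3 (k(D) = -(-19 - D)/3 = 19/3 + D/3)
S*k(R(9)) = -3*(19/3 + (1/3)*7) = -3*(19/3 + 7/3) = -3*26/3 = -26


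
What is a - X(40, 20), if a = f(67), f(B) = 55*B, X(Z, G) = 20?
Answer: 3665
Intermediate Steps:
a = 3685 (a = 55*67 = 3685)
a - X(40, 20) = 3685 - 1*20 = 3685 - 20 = 3665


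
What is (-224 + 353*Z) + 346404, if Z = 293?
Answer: 449609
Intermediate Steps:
(-224 + 353*Z) + 346404 = (-224 + 353*293) + 346404 = (-224 + 103429) + 346404 = 103205 + 346404 = 449609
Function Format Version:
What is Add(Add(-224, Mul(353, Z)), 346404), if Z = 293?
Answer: 449609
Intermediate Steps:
Add(Add(-224, Mul(353, Z)), 346404) = Add(Add(-224, Mul(353, 293)), 346404) = Add(Add(-224, 103429), 346404) = Add(103205, 346404) = 449609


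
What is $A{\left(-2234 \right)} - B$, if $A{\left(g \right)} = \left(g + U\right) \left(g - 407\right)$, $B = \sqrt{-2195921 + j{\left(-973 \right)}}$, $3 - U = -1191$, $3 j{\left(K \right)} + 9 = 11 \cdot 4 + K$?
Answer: $2746640 - \frac{i \sqrt{19766103}}{3} \approx 2.7466 \cdot 10^{6} - 1482.0 i$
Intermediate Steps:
$j{\left(K \right)} = \frac{35}{3} + \frac{K}{3}$ ($j{\left(K \right)} = -3 + \frac{11 \cdot 4 + K}{3} = -3 + \frac{44 + K}{3} = -3 + \left(\frac{44}{3} + \frac{K}{3}\right) = \frac{35}{3} + \frac{K}{3}$)
$U = 1194$ ($U = 3 - -1191 = 3 + 1191 = 1194$)
$B = \frac{i \sqrt{19766103}}{3}$ ($B = \sqrt{-2195921 + \left(\frac{35}{3} + \frac{1}{3} \left(-973\right)\right)} = \sqrt{-2195921 + \left(\frac{35}{3} - \frac{973}{3}\right)} = \sqrt{-2195921 - \frac{938}{3}} = \sqrt{- \frac{6588701}{3}} = \frac{i \sqrt{19766103}}{3} \approx 1482.0 i$)
$A{\left(g \right)} = \left(-407 + g\right) \left(1194 + g\right)$ ($A{\left(g \right)} = \left(g + 1194\right) \left(g - 407\right) = \left(1194 + g\right) \left(-407 + g\right) = \left(-407 + g\right) \left(1194 + g\right)$)
$A{\left(-2234 \right)} - B = \left(-485958 + \left(-2234\right)^{2} + 787 \left(-2234\right)\right) - \frac{i \sqrt{19766103}}{3} = \left(-485958 + 4990756 - 1758158\right) - \frac{i \sqrt{19766103}}{3} = 2746640 - \frac{i \sqrt{19766103}}{3}$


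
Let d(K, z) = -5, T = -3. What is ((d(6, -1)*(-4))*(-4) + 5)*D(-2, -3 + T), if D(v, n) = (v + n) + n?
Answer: 1050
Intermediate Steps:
D(v, n) = v + 2*n (D(v, n) = (n + v) + n = v + 2*n)
((d(6, -1)*(-4))*(-4) + 5)*D(-2, -3 + T) = (-5*(-4)*(-4) + 5)*(-2 + 2*(-3 - 3)) = (20*(-4) + 5)*(-2 + 2*(-6)) = (-80 + 5)*(-2 - 12) = -75*(-14) = 1050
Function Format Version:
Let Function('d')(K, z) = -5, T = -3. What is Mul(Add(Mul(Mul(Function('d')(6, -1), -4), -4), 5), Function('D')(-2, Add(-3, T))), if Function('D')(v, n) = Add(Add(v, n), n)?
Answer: 1050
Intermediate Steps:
Function('D')(v, n) = Add(v, Mul(2, n)) (Function('D')(v, n) = Add(Add(n, v), n) = Add(v, Mul(2, n)))
Mul(Add(Mul(Mul(Function('d')(6, -1), -4), -4), 5), Function('D')(-2, Add(-3, T))) = Mul(Add(Mul(Mul(-5, -4), -4), 5), Add(-2, Mul(2, Add(-3, -3)))) = Mul(Add(Mul(20, -4), 5), Add(-2, Mul(2, -6))) = Mul(Add(-80, 5), Add(-2, -12)) = Mul(-75, -14) = 1050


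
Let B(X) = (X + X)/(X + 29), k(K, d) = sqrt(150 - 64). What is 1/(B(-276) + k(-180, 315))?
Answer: -68172/2471035 + 61009*sqrt(86)/4942070 ≈ 0.086893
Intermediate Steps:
k(K, d) = sqrt(86)
B(X) = 2*X/(29 + X) (B(X) = (2*X)/(29 + X) = 2*X/(29 + X))
1/(B(-276) + k(-180, 315)) = 1/(2*(-276)/(29 - 276) + sqrt(86)) = 1/(2*(-276)/(-247) + sqrt(86)) = 1/(2*(-276)*(-1/247) + sqrt(86)) = 1/(552/247 + sqrt(86))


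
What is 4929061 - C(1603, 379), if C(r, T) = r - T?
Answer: 4927837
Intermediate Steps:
4929061 - C(1603, 379) = 4929061 - (1603 - 1*379) = 4929061 - (1603 - 379) = 4929061 - 1*1224 = 4929061 - 1224 = 4927837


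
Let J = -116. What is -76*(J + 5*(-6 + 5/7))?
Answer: 75772/7 ≈ 10825.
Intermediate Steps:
-76*(J + 5*(-6 + 5/7)) = -76*(-116 + 5*(-6 + 5/7)) = -76*(-116 + 5*(-37/7)) = -76*(-116 - 185/7) = -76*(-997/7) = 75772/7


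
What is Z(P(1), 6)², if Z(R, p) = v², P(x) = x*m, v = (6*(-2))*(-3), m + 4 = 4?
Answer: 1679616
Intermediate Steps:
m = 0 (m = -4 + 4 = 0)
v = 36 (v = -12*(-3) = 36)
P(x) = 0 (P(x) = x*0 = 0)
Z(R, p) = 1296 (Z(R, p) = 36² = 1296)
Z(P(1), 6)² = 1296² = 1679616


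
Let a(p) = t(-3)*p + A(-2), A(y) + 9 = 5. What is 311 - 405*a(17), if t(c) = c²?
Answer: -60034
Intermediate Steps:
A(y) = -4 (A(y) = -9 + 5 = -4)
a(p) = -4 + 9*p (a(p) = (-3)²*p - 4 = 9*p - 4 = -4 + 9*p)
311 - 405*a(17) = 311 - 405*(-4 + 9*17) = 311 - 405*(-4 + 153) = 311 - 405*149 = 311 - 60345 = -60034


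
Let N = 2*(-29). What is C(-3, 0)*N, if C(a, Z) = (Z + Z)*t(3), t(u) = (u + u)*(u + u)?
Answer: 0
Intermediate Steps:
t(u) = 4*u**2 (t(u) = (2*u)*(2*u) = 4*u**2)
C(a, Z) = 72*Z (C(a, Z) = (Z + Z)*(4*3**2) = (2*Z)*(4*9) = (2*Z)*36 = 72*Z)
N = -58
C(-3, 0)*N = (72*0)*(-58) = 0*(-58) = 0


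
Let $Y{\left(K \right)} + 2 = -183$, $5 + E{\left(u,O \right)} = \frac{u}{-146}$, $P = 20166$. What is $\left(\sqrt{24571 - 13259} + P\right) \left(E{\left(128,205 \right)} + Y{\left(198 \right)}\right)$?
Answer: $- \frac{280993044}{73} - \frac{55736 \sqrt{707}}{73} \approx -3.8695 \cdot 10^{6}$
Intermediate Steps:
$E{\left(u,O \right)} = -5 - \frac{u}{146}$ ($E{\left(u,O \right)} = -5 + \frac{u}{-146} = -5 + u \left(- \frac{1}{146}\right) = -5 - \frac{u}{146}$)
$Y{\left(K \right)} = -185$ ($Y{\left(K \right)} = -2 - 183 = -185$)
$\left(\sqrt{24571 - 13259} + P\right) \left(E{\left(128,205 \right)} + Y{\left(198 \right)}\right) = \left(\sqrt{24571 - 13259} + 20166\right) \left(\left(-5 - \frac{64}{73}\right) - 185\right) = \left(\sqrt{11312} + 20166\right) \left(\left(-5 - \frac{64}{73}\right) - 185\right) = \left(4 \sqrt{707} + 20166\right) \left(- \frac{429}{73} - 185\right) = \left(20166 + 4 \sqrt{707}\right) \left(- \frac{13934}{73}\right) = - \frac{280993044}{73} - \frac{55736 \sqrt{707}}{73}$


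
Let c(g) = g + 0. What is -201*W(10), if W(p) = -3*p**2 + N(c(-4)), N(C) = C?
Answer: 61104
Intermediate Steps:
c(g) = g
W(p) = -4 - 3*p**2 (W(p) = -3*p**2 - 4 = -4 - 3*p**2)
-201*W(10) = -201*(-4 - 3*10**2) = -201*(-4 - 3*100) = -201*(-4 - 300) = -201*(-304) = 61104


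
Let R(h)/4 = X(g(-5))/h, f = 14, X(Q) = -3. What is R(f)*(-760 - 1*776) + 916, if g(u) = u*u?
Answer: 15628/7 ≈ 2232.6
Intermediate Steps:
g(u) = u²
R(h) = -12/h (R(h) = 4*(-3/h) = -12/h)
R(f)*(-760 - 1*776) + 916 = (-12/14)*(-760 - 1*776) + 916 = (-12*1/14)*(-760 - 776) + 916 = -6/7*(-1536) + 916 = 9216/7 + 916 = 15628/7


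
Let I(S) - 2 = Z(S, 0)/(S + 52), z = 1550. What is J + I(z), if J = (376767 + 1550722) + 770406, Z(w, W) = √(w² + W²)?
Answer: 2161016272/801 ≈ 2.6979e+6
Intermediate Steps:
Z(w, W) = √(W² + w²)
I(S) = 2 + √(S²)/(52 + S) (I(S) = 2 + √(0² + S²)/(S + 52) = 2 + √(0 + S²)/(52 + S) = 2 + √(S²)/(52 + S))
J = 2697895 (J = 1927489 + 770406 = 2697895)
J + I(z) = 2697895 + (104 + √(1550²) + 2*1550)/(52 + 1550) = 2697895 + (104 + √2402500 + 3100)/1602 = 2697895 + (104 + 1550 + 3100)/1602 = 2697895 + (1/1602)*4754 = 2697895 + 2377/801 = 2161016272/801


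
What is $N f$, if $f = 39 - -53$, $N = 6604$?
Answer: $607568$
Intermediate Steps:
$f = 92$ ($f = 39 + 53 = 92$)
$N f = 6604 \cdot 92 = 607568$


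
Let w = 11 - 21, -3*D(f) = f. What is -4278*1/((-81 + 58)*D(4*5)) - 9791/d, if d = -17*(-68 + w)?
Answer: -116966/3315 ≈ -35.284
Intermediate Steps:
D(f) = -f/3
w = -10
d = 1326 (d = -17*(-68 - 10) = -17*(-78) = 1326)
-4278*1/((-81 + 58)*D(4*5)) - 9791/d = -4278*(-3/(20*(-81 + 58))) - 9791/1326 = -4278/(-⅓*20*(-23)) - 9791*1/1326 = -4278/((-20/3*(-23))) - 9791/1326 = -4278/460/3 - 9791/1326 = -4278*3/460 - 9791/1326 = -279/10 - 9791/1326 = -116966/3315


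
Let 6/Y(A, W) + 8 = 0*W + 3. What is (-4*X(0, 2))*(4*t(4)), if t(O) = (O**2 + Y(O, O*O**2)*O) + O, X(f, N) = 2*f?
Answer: 0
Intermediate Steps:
Y(A, W) = -6/5 (Y(A, W) = 6/(-8 + (0*W + 3)) = 6/(-8 + (0 + 3)) = 6/(-8 + 3) = 6/(-5) = 6*(-1/5) = -6/5)
t(O) = O**2 - O/5 (t(O) = (O**2 - 6*O/5) + O = O**2 - O/5)
(-4*X(0, 2))*(4*t(4)) = (-8*0)*(4*(4*(-1/5 + 4))) = (-4*0)*(4*(4*(19/5))) = 0*(4*(76/5)) = 0*(304/5) = 0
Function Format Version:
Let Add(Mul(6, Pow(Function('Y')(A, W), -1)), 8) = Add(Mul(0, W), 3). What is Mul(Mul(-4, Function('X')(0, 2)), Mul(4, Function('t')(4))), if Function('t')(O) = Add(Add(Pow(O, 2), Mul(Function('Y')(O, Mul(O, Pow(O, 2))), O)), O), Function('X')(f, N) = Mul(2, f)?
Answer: 0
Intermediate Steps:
Function('Y')(A, W) = Rational(-6, 5) (Function('Y')(A, W) = Mul(6, Pow(Add(-8, Add(Mul(0, W), 3)), -1)) = Mul(6, Pow(Add(-8, Add(0, 3)), -1)) = Mul(6, Pow(Add(-8, 3), -1)) = Mul(6, Pow(-5, -1)) = Mul(6, Rational(-1, 5)) = Rational(-6, 5))
Function('t')(O) = Add(Pow(O, 2), Mul(Rational(-1, 5), O)) (Function('t')(O) = Add(Add(Pow(O, 2), Mul(Rational(-6, 5), O)), O) = Add(Pow(O, 2), Mul(Rational(-1, 5), O)))
Mul(Mul(-4, Function('X')(0, 2)), Mul(4, Function('t')(4))) = Mul(Mul(-4, Mul(2, 0)), Mul(4, Mul(4, Add(Rational(-1, 5), 4)))) = Mul(Mul(-4, 0), Mul(4, Mul(4, Rational(19, 5)))) = Mul(0, Mul(4, Rational(76, 5))) = Mul(0, Rational(304, 5)) = 0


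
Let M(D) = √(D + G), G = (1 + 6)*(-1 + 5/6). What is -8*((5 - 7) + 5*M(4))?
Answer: 16 - 20*√102/3 ≈ -51.330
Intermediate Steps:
G = -7/6 (G = 7*(-1 + 5*(⅙)) = 7*(-1 + ⅚) = 7*(-⅙) = -7/6 ≈ -1.1667)
M(D) = √(-7/6 + D) (M(D) = √(D - 7/6) = √(-7/6 + D))
-8*((5 - 7) + 5*M(4)) = -8*((5 - 7) + 5*(√(-42 + 36*4)/6)) = -8*(-2 + 5*(√(-42 + 144)/6)) = -8*(-2 + 5*(√102/6)) = -8*(-2 + 5*√102/6) = 16 - 20*√102/3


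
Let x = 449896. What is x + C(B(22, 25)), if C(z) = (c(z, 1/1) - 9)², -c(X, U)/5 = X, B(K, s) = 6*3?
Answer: 459697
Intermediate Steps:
B(K, s) = 18
c(X, U) = -5*X
C(z) = (-9 - 5*z)² (C(z) = (-5*z - 9)² = (-9 - 5*z)²)
x + C(B(22, 25)) = 449896 + (9 + 5*18)² = 449896 + (9 + 90)² = 449896 + 99² = 449896 + 9801 = 459697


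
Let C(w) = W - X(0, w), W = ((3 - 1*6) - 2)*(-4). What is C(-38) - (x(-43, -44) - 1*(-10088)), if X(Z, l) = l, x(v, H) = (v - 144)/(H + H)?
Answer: -80257/8 ≈ -10032.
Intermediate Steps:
x(v, H) = (-144 + v)/(2*H) (x(v, H) = (-144 + v)/((2*H)) = (-144 + v)*(1/(2*H)) = (-144 + v)/(2*H))
W = 20 (W = ((3 - 6) - 2)*(-4) = (-3 - 2)*(-4) = -5*(-4) = 20)
C(w) = 20 - w
C(-38) - (x(-43, -44) - 1*(-10088)) = (20 - 1*(-38)) - ((1/2)*(-144 - 43)/(-44) - 1*(-10088)) = (20 + 38) - ((1/2)*(-1/44)*(-187) + 10088) = 58 - (17/8 + 10088) = 58 - 1*80721/8 = 58 - 80721/8 = -80257/8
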